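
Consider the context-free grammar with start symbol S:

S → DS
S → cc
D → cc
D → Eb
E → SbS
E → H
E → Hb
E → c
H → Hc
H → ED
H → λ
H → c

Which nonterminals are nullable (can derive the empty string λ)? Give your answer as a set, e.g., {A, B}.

{E, H}

Directly nullable (have an ε-rule): {H}.
E is nullable via E -> H (every symbol on the right is already known nullable).
Not nullable: D, S — each has a terminal in every rule's right-hand side or depends on a non-nullable symbol.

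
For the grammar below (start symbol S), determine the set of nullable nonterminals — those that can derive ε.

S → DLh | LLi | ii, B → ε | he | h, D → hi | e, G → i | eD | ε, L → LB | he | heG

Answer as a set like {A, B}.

{B, G}

Directly nullable (have an ε-rule): {B, G}.
Not nullable: D, L, S — each has a terminal in every rule's right-hand side or depends on a non-nullable symbol.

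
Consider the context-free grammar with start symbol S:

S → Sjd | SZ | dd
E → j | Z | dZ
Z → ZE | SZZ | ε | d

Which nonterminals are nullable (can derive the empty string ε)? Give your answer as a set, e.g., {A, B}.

Directly nullable (have an ε-rule): {Z}.
E is nullable via E -> Z (every symbol on the right is already known nullable).
Not nullable: S — each has a terminal in every rule's right-hand side or depends on a non-nullable symbol.

{E, Z}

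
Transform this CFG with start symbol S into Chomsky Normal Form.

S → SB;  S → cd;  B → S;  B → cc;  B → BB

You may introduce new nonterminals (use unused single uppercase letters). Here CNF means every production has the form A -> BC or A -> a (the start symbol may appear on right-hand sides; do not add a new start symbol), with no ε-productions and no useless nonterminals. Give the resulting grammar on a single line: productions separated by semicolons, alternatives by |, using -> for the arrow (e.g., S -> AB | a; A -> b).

S -> AC | SB; A -> c; B -> AA | AC | BB | SB; C -> d

No ε-productions.
After unit-elimination: S -> SB | cd; B -> BB | SB | cc | cd.
TERM: introduce A -> c, C -> d and substitute in every rule of length ≥2.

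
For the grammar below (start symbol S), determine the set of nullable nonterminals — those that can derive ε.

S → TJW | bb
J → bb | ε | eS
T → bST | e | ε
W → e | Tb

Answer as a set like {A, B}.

{J, T}

Directly nullable (have an ε-rule): {J, T}.
Not nullable: S, W — each has a terminal in every rule's right-hand side or depends on a non-nullable symbol.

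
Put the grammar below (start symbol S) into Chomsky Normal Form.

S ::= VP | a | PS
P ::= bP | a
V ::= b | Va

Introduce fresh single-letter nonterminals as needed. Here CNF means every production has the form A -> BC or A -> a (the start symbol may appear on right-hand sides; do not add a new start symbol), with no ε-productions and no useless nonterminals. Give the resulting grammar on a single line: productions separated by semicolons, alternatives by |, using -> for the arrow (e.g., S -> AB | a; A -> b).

No ε-productions.
No unit productions to eliminate.
TERM: introduce B -> a, A -> b and substitute in every rule of length ≥2.

S -> a | PS | VP; A -> b; B -> a; P -> a | AP; V -> b | VB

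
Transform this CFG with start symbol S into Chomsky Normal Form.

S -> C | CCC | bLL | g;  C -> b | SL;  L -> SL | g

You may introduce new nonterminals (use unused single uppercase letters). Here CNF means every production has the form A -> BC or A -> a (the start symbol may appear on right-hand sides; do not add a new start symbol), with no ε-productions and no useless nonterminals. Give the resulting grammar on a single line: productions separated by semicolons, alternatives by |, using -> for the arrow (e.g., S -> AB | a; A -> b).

No ε-productions.
After unit-elimination: S -> b | g | SL | CCC | bLL; C -> b | SL; L -> g | SL.
TERM: introduce A -> b and substitute in every rule of length ≥2.
BIN: S -> ALL becomes S -> AB, B -> LL; S -> CCC becomes S -> CD, D -> CC.

S -> b | g | AB | CD | SL; A -> b; B -> LL; C -> b | SL; D -> CC; L -> g | SL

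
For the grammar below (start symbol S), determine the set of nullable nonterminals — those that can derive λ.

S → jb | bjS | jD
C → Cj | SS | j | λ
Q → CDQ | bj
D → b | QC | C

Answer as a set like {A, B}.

{C, D}

Directly nullable (have an ε-rule): {C}.
D is nullable via D -> C (every symbol on the right is already known nullable).
Not nullable: Q, S — each has a terminal in every rule's right-hand side or depends on a non-nullable symbol.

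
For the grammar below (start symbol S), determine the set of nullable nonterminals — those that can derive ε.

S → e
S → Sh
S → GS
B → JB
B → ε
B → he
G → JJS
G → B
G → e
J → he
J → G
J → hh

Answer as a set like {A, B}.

{B, G, J}

Directly nullable (have an ε-rule): {B}.
G is nullable via G -> B (every symbol on the right is already known nullable).
J is nullable via J -> G (every symbol on the right is already known nullable).
Not nullable: S — each has a terminal in every rule's right-hand side or depends on a non-nullable symbol.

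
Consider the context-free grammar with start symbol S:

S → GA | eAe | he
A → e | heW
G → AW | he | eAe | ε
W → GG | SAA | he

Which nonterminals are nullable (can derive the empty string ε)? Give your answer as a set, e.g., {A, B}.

{G, W}

Directly nullable (have an ε-rule): {G}.
W is nullable via W -> GG (every symbol on the right is already known nullable).
Not nullable: A, S — each has a terminal in every rule's right-hand side or depends on a non-nullable symbol.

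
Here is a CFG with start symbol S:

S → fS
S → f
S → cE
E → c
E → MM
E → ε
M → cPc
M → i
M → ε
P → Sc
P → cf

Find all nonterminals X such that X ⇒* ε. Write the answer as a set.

{E, M}

Directly nullable (have an ε-rule): {E, M}.
Not nullable: P, S — each has a terminal in every rule's right-hand side or depends on a non-nullable symbol.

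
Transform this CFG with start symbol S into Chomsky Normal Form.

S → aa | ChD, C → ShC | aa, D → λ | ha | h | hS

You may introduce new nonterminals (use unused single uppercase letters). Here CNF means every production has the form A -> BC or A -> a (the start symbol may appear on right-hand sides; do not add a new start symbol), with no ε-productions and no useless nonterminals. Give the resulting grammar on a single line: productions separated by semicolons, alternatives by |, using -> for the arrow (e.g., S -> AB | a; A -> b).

Nullable: {D}; after ε-elimination: S -> Ch | aa | ChD; C -> aa | ShC; D -> h | hS | ha.
No unit productions to eliminate.
TERM: introduce B -> a, A -> h and substitute in every rule of length ≥2.
BIN: C -> SAC becomes C -> SE, E -> AC; S -> CAD becomes S -> CF, F -> AD.

S -> BB | CA | CF; A -> h; B -> a; C -> BB | SE; D -> h | AB | AS; E -> AC; F -> AD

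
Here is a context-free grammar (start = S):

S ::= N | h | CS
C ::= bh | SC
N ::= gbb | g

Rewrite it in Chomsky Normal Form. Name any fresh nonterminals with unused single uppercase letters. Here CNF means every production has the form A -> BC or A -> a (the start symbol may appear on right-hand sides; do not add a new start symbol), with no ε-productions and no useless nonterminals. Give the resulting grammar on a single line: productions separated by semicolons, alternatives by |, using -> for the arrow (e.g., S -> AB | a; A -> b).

S -> g | h | CS | DF; A -> b; B -> h; C -> AB | SC; D -> g; F -> AA

No ε-productions.
After unit-elimination: S -> g | h | CS | gbb; C -> SC | bh; N -> g | gbb.
TERM: introduce A -> b, D -> g, B -> h and substitute in every rule of length ≥2.
BIN: N -> DAA becomes N -> DE, E -> AA; S -> DAA becomes S -> DF, F -> AA.
Drop unreachable/unproductive: N.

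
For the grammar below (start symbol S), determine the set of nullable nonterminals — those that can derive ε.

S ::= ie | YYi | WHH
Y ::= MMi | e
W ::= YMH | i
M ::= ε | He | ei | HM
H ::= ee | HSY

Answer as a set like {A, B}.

{M}

Directly nullable (have an ε-rule): {M}.
Not nullable: H, S, W, Y — each has a terminal in every rule's right-hand side or depends on a non-nullable symbol.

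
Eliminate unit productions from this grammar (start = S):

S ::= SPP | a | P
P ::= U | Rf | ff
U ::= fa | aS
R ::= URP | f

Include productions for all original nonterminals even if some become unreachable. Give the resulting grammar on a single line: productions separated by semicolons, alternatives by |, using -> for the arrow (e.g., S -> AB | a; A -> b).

Unit productions: P->U, S->P.
Unit pairs (A ⇒* B via units): (P,U), (S,P), (S,U).
S: inherits non-unit rules of {P, S, U} → Rf | SPP | a | aS | fa | ff.
P: inherits non-unit rules of {P, U} → Rf | aS | fa | ff.
R: inherits non-unit rules of {R} → URP | f.
U: inherits non-unit rules of {U} → aS | fa.

S -> a | Rf | aS | fa | ff | SPP; P -> Rf | aS | fa | ff; R -> f | URP; U -> aS | fa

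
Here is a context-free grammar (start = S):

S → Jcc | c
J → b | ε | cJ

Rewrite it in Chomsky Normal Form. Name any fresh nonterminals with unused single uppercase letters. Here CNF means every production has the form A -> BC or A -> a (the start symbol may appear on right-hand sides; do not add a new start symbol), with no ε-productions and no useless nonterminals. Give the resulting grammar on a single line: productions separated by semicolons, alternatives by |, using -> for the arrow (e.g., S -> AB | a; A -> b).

S -> c | AA | JB; A -> c; B -> AA; J -> b | c | AJ

Nullable: {J}; after ε-elimination: S -> c | cc | Jcc; J -> b | c | cJ.
No unit productions to eliminate.
TERM: introduce A -> c and substitute in every rule of length ≥2.
BIN: S -> JAA becomes S -> JB, B -> AA.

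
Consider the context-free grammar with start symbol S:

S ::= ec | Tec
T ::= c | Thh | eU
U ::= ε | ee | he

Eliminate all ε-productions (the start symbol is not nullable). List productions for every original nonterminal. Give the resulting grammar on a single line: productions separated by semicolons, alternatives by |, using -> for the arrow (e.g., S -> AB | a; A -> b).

S -> ec | Tec; T -> c | e | eU | Thh; U -> ee | he

Nullable set: {U}.
T -> eU: U nullable, giving e | eU.
Drop U -> ε.
Unchanged (no nullable symbols): S -> Tec; S -> ec; T -> Thh; T -> c; U -> ee; U -> he.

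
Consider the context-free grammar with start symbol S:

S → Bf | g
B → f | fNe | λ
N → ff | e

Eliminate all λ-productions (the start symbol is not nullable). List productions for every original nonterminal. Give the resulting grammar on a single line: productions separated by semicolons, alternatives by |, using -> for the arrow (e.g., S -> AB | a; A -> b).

S -> f | g | Bf; B -> f | fNe; N -> e | ff

Nullable set: {B}.
S -> Bf: B nullable, giving Bf | f.
Drop B -> λ.
Unchanged (no nullable symbols): S -> g; B -> f; B -> fNe; N -> e; N -> ff.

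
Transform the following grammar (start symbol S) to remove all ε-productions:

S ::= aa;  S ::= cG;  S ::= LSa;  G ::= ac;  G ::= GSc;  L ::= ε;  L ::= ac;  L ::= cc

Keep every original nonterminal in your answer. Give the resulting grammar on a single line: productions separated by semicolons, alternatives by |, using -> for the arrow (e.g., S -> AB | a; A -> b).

S -> Sa | aa | cG | LSa; G -> ac | GSc; L -> ac | cc

Nullable set: {L}.
S -> LSa: L nullable, giving LSa | Sa.
Drop L -> ε.
Unchanged (no nullable symbols): S -> aa; S -> cG; G -> GSc; G -> ac; L -> ac; L -> cc.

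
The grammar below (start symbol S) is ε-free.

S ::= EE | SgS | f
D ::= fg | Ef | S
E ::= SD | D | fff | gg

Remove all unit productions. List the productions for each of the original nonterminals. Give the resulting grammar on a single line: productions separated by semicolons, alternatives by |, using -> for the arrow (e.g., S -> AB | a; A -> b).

Unit productions: D->S, E->D.
Unit pairs (A ⇒* B via units): (D,S), (E,D), (E,S).
S: inherits non-unit rules of {S} → EE | SgS | f.
D: inherits non-unit rules of {D, S} → EE | Ef | SgS | f | fg.
E: inherits non-unit rules of {D, E, S} → EE | Ef | SD | SgS | f | fff | fg | gg.

S -> f | EE | SgS; D -> f | EE | Ef | fg | SgS; E -> f | EE | Ef | SD | fg | gg | SgS | fff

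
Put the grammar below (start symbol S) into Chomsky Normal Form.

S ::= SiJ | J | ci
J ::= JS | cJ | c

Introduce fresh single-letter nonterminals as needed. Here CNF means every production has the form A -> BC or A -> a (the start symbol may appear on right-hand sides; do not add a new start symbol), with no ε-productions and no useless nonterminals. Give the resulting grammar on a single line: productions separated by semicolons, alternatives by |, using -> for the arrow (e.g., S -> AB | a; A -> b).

No ε-productions.
After unit-elimination: S -> c | JS | cJ | ci | SiJ; J -> c | JS | cJ.
TERM: introduce A -> c, B -> i and substitute in every rule of length ≥2.
BIN: S -> SBJ becomes S -> SC, C -> BJ.

S -> c | AB | AJ | JS | SC; A -> c; B -> i; C -> BJ; J -> c | AJ | JS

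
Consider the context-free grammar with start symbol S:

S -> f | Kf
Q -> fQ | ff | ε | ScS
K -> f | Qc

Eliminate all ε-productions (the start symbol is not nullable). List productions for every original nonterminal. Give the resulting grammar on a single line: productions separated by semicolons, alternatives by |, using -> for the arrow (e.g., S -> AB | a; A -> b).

S -> f | Kf; K -> c | f | Qc; Q -> f | fQ | ff | ScS

Nullable set: {Q}.
K -> Qc: Q nullable, giving Qc | c.
Drop Q -> ε.
Q -> fQ: Q nullable, giving f | fQ.
Unchanged (no nullable symbols): S -> Kf; S -> f; K -> f; Q -> ScS; Q -> ff.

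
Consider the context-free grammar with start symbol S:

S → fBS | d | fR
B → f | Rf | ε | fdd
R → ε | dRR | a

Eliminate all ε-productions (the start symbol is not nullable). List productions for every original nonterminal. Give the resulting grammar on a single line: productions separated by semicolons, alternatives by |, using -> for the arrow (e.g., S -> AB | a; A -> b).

Nullable set: {B, R}.
S -> fBS: B nullable, giving fBS | fS.
S -> fR: R nullable, giving f | fR.
Drop B -> ε.
B -> Rf: R nullable, giving Rf | f.
Drop R -> ε.
R -> dRR: R, R nullable, giving d | dR | dRR.
Unchanged (no nullable symbols): S -> d; B -> f; B -> fdd; R -> a.

S -> d | f | fR | fS | fBS; B -> f | Rf | fdd; R -> a | d | dR | dRR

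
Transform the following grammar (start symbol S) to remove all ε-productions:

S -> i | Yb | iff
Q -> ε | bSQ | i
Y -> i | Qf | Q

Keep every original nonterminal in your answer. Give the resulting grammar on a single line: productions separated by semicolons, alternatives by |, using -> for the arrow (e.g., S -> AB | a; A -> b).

S -> b | i | Yb | iff; Q -> i | bS | bSQ; Y -> Q | f | i | Qf

Nullable set: {Q, Y}.
S -> Yb: Y nullable, giving Yb | b.
Drop Q -> ε.
Q -> bSQ: Q nullable, giving bS | bSQ.
Y -> Q: Q nullable, giving Q.
Y -> Qf: Q nullable, giving Qf | f.
Unchanged (no nullable symbols): S -> i; S -> iff; Q -> i; Y -> i.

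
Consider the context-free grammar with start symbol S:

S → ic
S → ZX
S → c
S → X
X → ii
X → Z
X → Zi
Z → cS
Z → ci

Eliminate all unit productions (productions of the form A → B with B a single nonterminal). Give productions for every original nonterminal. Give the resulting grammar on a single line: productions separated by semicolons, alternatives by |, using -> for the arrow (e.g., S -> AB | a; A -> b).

S -> c | ZX | Zi | cS | ci | ic | ii; X -> Zi | cS | ci | ii; Z -> cS | ci

Unit productions: S->X, X->Z.
Unit pairs (A ⇒* B via units): (S,X), (S,Z), (X,Z).
S: inherits non-unit rules of {S, X, Z} → ZX | Zi | c | cS | ci | ic | ii.
X: inherits non-unit rules of {X, Z} → Zi | cS | ci | ii.
Z: inherits non-unit rules of {Z} → cS | ci.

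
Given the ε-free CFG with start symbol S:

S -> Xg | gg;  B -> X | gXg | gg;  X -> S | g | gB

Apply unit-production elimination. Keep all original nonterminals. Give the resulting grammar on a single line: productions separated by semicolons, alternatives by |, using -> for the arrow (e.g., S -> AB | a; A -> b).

S -> Xg | gg; B -> g | Xg | gB | gg | gXg; X -> g | Xg | gB | gg

Unit productions: B->X, X->S.
Unit pairs (A ⇒* B via units): (B,S), (B,X), (X,S).
S: inherits non-unit rules of {S} → Xg | gg.
B: inherits non-unit rules of {B, S, X} → Xg | g | gB | gXg | gg.
X: inherits non-unit rules of {S, X} → Xg | g | gB | gg.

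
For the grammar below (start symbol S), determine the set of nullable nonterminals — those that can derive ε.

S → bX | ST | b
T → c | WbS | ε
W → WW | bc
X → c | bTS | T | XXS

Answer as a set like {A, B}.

Directly nullable (have an ε-rule): {T}.
X is nullable via X -> T (every symbol on the right is already known nullable).
Not nullable: S, W — each has a terminal in every rule's right-hand side or depends on a non-nullable symbol.

{T, X}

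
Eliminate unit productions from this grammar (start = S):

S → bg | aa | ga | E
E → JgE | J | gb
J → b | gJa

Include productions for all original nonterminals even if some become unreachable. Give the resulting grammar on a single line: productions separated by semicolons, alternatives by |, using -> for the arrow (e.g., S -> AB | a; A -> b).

Unit productions: E->J, S->E.
Unit pairs (A ⇒* B via units): (E,J), (S,E), (S,J).
S: inherits non-unit rules of {E, J, S} → JgE | aa | b | bg | gJa | ga | gb.
E: inherits non-unit rules of {E, J} → JgE | b | gJa | gb.
J: inherits non-unit rules of {J} → b | gJa.

S -> b | aa | bg | ga | gb | JgE | gJa; E -> b | gb | JgE | gJa; J -> b | gJa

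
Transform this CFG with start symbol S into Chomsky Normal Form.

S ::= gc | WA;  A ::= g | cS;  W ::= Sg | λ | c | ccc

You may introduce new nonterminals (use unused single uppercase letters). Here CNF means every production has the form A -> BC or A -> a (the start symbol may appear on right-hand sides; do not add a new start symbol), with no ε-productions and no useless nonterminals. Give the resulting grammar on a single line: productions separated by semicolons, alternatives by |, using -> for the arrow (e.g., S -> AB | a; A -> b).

S -> g | BS | CB | WA; A -> g | BS; B -> c; C -> g; D -> BB; W -> c | BD | SC

Nullable: {W}; after ε-elimination: S -> A | WA | gc; A -> g | cS; W -> c | Sg | ccc.
After unit-elimination: S -> g | WA | cS | gc; A -> g | cS; W -> c | Sg | ccc.
TERM: introduce B -> c, C -> g and substitute in every rule of length ≥2.
BIN: W -> BBB becomes W -> BD, D -> BB.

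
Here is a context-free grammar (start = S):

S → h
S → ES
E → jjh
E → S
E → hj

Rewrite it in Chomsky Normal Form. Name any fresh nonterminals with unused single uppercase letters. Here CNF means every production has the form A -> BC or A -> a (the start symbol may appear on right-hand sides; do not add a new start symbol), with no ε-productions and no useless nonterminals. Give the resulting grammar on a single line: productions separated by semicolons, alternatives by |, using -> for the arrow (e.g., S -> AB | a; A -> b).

S -> h | ES; A -> h; B -> j; C -> BA; E -> h | AB | BC | ES

No ε-productions.
After unit-elimination: S -> h | ES; E -> h | ES | hj | jjh.
TERM: introduce A -> h, B -> j and substitute in every rule of length ≥2.
BIN: E -> BBA becomes E -> BC, C -> BA.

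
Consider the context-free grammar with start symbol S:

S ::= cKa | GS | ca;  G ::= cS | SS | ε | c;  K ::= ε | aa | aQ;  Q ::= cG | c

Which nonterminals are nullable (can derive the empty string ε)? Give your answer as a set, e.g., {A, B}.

{G, K}

Directly nullable (have an ε-rule): {G, K}.
Not nullable: Q, S — each has a terminal in every rule's right-hand side or depends on a non-nullable symbol.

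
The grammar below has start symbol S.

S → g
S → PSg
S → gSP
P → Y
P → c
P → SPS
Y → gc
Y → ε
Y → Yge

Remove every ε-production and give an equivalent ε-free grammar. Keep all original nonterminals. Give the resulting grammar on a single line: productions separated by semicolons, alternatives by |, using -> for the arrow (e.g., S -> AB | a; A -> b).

Nullable set: {P, Y}.
S -> PSg: P nullable, giving PSg | Sg.
S -> gSP: P nullable, giving gS | gSP.
P -> SPS: P nullable, giving SPS | SS.
P -> Y: Y nullable, giving Y.
Drop Y -> ε.
Y -> Yge: Y nullable, giving Yge | ge.
Unchanged (no nullable symbols): S -> g; P -> c; Y -> gc.

S -> g | Sg | gS | PSg | gSP; P -> Y | c | SS | SPS; Y -> gc | ge | Yge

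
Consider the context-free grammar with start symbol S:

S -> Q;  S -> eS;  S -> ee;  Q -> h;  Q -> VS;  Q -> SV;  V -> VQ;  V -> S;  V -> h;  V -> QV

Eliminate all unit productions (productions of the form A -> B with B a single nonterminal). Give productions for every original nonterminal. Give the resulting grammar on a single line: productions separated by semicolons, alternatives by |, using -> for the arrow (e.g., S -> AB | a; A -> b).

S -> h | SV | VS | eS | ee; Q -> h | SV | VS; V -> h | QV | SV | VQ | VS | eS | ee

Unit productions: S->Q, V->S.
Unit pairs (A ⇒* B via units): (S,Q), (V,Q), (V,S).
S: inherits non-unit rules of {Q, S} → SV | VS | eS | ee | h.
Q: inherits non-unit rules of {Q} → SV | VS | h.
V: inherits non-unit rules of {Q, S, V} → QV | SV | VQ | VS | eS | ee | h.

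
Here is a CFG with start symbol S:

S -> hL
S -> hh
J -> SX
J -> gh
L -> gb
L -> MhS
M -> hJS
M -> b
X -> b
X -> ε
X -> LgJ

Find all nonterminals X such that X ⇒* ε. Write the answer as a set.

Directly nullable (have an ε-rule): {X}.
Not nullable: J, L, M, S — each has a terminal in every rule's right-hand side or depends on a non-nullable symbol.

{X}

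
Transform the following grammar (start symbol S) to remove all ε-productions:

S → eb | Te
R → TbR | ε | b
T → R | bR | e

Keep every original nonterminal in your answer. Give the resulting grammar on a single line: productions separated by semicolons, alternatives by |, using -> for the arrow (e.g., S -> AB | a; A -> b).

Nullable set: {R, T}.
S -> Te: T nullable, giving Te | e.
Drop R -> ε.
R -> TbR: T, R nullable, giving Tb | TbR | b | bR.
T -> R: R nullable, giving R.
T -> bR: R nullable, giving b | bR.
Unchanged (no nullable symbols): S -> eb; R -> b; T -> e.

S -> e | Te | eb; R -> b | Tb | bR | TbR; T -> R | b | e | bR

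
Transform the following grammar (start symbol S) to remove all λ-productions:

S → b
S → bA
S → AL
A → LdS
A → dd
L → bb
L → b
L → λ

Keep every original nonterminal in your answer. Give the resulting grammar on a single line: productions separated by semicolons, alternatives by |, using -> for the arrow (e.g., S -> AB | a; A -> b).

Nullable set: {L}.
S -> AL: L nullable, giving A | AL.
A -> LdS: L nullable, giving LdS | dS.
Drop L -> λ.
Unchanged (no nullable symbols): S -> b; S -> bA; A -> dd; L -> b; L -> bb.

S -> A | b | AL | bA; A -> dS | dd | LdS; L -> b | bb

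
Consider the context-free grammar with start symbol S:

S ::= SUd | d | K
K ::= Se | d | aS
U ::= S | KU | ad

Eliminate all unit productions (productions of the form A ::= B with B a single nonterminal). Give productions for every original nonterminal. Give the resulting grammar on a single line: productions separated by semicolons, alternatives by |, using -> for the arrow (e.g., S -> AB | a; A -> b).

Unit productions: S->K, U->S.
Unit pairs (A ⇒* B via units): (S,K), (U,K), (U,S).
S: inherits non-unit rules of {K, S} → SUd | Se | aS | d.
K: inherits non-unit rules of {K} → Se | aS | d.
U: inherits non-unit rules of {K, S, U} → KU | SUd | Se | aS | ad | d.

S -> d | Se | aS | SUd; K -> d | Se | aS; U -> d | KU | Se | aS | ad | SUd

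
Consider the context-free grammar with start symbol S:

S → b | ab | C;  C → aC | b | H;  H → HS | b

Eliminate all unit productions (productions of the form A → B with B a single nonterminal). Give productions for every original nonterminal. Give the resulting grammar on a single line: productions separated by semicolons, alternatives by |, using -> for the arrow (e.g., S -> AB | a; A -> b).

S -> b | HS | aC | ab; C -> b | HS | aC; H -> b | HS

Unit productions: C->H, S->C.
Unit pairs (A ⇒* B via units): (C,H), (S,C), (S,H).
S: inherits non-unit rules of {C, H, S} → HS | aC | ab | b.
C: inherits non-unit rules of {C, H} → HS | aC | b.
H: inherits non-unit rules of {H} → HS | b.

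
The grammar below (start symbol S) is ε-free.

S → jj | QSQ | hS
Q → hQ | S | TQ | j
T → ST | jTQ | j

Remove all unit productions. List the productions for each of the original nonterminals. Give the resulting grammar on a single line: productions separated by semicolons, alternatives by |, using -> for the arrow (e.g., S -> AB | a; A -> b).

S -> hS | jj | QSQ; Q -> j | TQ | hQ | hS | jj | QSQ; T -> j | ST | jTQ

Unit productions: Q->S.
Unit pairs (A ⇒* B via units): (Q,S).
S: inherits non-unit rules of {S} → QSQ | hS | jj.
Q: inherits non-unit rules of {Q, S} → QSQ | TQ | hQ | hS | j | jj.
T: inherits non-unit rules of {T} → ST | j | jTQ.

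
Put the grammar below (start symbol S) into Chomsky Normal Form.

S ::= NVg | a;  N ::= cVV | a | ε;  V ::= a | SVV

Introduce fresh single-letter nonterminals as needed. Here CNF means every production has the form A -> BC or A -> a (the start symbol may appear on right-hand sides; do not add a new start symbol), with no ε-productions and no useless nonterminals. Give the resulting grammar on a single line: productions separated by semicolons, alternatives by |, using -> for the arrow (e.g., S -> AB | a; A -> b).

S -> a | ND | VB; A -> c; B -> g; C -> VV; D -> VB; E -> VV; N -> a | AC; V -> a | SE

Nullable: {N}; after ε-elimination: S -> a | Vg | NVg; N -> a | cVV; V -> a | SVV.
No unit productions to eliminate.
TERM: introduce A -> c, B -> g and substitute in every rule of length ≥2.
BIN: N -> AVV becomes N -> AC, C -> VV; S -> NVB becomes S -> ND, D -> VB; V -> SVV becomes V -> SE, E -> VV.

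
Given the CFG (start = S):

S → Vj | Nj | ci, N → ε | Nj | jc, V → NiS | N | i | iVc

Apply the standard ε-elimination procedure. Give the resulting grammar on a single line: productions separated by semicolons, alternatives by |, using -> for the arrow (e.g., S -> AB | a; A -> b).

Nullable set: {N, V}.
S -> Nj: N nullable, giving Nj | j.
S -> Vj: V nullable, giving Vj | j.
Drop N -> ε.
N -> Nj: N nullable, giving Nj | j.
V -> N: N nullable, giving N.
V -> NiS: N nullable, giving NiS | iS.
V -> iVc: V nullable, giving iVc | ic.
Unchanged (no nullable symbols): S -> ci; N -> jc; V -> i.

S -> j | Nj | Vj | ci; N -> j | Nj | jc; V -> N | i | iS | ic | NiS | iVc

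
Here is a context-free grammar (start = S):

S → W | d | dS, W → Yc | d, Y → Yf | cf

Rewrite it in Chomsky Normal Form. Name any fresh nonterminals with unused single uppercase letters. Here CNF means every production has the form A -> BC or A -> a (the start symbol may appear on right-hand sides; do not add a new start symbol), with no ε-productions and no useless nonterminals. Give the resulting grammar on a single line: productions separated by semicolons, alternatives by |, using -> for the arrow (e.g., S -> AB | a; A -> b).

No ε-productions.
After unit-elimination: S -> d | Yc | dS; W -> d | Yc; Y -> Yf | cf.
TERM: introduce A -> c, B -> d, C -> f and substitute in every rule of length ≥2.
Drop unreachable/unproductive: W.

S -> d | BS | YA; A -> c; B -> d; C -> f; Y -> AC | YC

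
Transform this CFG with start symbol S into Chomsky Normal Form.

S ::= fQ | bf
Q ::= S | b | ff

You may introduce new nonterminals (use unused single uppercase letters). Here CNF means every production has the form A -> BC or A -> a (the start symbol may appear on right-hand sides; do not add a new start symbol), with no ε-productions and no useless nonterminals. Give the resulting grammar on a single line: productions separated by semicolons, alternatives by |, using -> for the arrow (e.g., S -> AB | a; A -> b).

S -> AB | BQ; A -> b; B -> f; Q -> b | AB | BB | BQ

No ε-productions.
After unit-elimination: S -> bf | fQ; Q -> b | bf | fQ | ff.
TERM: introduce A -> b, B -> f and substitute in every rule of length ≥2.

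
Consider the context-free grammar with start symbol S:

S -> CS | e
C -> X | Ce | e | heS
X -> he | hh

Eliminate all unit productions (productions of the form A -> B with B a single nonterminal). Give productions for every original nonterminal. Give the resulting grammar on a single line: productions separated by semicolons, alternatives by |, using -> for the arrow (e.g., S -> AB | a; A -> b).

Unit productions: C->X.
Unit pairs (A ⇒* B via units): (C,X).
S: inherits non-unit rules of {S} → CS | e.
C: inherits non-unit rules of {C, X} → Ce | e | he | heS | hh.
X: inherits non-unit rules of {X} → he | hh.

S -> e | CS; C -> e | Ce | he | hh | heS; X -> he | hh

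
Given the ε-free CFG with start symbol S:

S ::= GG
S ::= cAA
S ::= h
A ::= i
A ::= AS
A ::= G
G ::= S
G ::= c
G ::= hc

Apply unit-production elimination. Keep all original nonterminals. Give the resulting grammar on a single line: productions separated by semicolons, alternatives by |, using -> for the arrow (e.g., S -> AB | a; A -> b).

Unit productions: A->G, G->S.
Unit pairs (A ⇒* B via units): (A,G), (A,S), (G,S).
S: inherits non-unit rules of {S} → GG | cAA | h.
A: inherits non-unit rules of {A, G, S} → AS | GG | c | cAA | h | hc | i.
G: inherits non-unit rules of {G, S} → GG | c | cAA | h | hc.

S -> h | GG | cAA; A -> c | h | i | AS | GG | hc | cAA; G -> c | h | GG | hc | cAA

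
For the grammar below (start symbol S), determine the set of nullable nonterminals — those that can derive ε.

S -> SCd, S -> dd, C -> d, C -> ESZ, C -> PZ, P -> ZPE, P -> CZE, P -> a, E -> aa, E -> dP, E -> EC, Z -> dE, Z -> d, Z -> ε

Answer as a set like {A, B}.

{Z}

Directly nullable (have an ε-rule): {Z}.
Not nullable: C, E, P, S — each has a terminal in every rule's right-hand side or depends on a non-nullable symbol.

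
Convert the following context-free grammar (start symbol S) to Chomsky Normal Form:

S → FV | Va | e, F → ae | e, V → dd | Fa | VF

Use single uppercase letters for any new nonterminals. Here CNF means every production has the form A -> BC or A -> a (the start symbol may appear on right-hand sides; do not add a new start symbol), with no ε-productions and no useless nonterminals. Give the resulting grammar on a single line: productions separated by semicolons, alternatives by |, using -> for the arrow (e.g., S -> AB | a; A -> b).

S -> e | FV | VA; A -> a; B -> e; C -> d; F -> e | AB; V -> CC | FA | VF

No ε-productions.
No unit productions to eliminate.
TERM: introduce A -> a, C -> d, B -> e and substitute in every rule of length ≥2.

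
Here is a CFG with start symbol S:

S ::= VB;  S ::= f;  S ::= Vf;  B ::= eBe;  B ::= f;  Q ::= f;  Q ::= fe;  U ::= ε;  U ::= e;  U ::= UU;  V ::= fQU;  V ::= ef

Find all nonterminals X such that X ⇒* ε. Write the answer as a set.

{U}

Directly nullable (have an ε-rule): {U}.
Not nullable: B, Q, S, V — each has a terminal in every rule's right-hand side or depends on a non-nullable symbol.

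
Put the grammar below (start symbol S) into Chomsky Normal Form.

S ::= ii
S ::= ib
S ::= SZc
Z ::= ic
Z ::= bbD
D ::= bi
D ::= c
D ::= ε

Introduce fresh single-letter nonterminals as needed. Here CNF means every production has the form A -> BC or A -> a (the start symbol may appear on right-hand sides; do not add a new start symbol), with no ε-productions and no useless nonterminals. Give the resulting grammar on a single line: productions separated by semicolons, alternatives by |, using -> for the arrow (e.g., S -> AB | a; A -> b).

Nullable: {D}; after ε-elimination: S -> ib | ii | SZc; D -> c | bi; Z -> bb | ic | bbD.
No unit productions to eliminate.
TERM: introduce A -> b, C -> c, B -> i and substitute in every rule of length ≥2.
BIN: S -> SZC becomes S -> SE, E -> ZC; Z -> AAD becomes Z -> AF, F -> AD.

S -> BA | BB | SE; A -> b; B -> i; C -> c; D -> c | AB; E -> ZC; F -> AD; Z -> AA | AF | BC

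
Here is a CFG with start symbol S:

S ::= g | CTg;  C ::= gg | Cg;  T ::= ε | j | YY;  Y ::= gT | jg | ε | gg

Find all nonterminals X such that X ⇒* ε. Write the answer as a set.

Directly nullable (have an ε-rule): {T, Y}.
Not nullable: C, S — each has a terminal in every rule's right-hand side or depends on a non-nullable symbol.

{T, Y}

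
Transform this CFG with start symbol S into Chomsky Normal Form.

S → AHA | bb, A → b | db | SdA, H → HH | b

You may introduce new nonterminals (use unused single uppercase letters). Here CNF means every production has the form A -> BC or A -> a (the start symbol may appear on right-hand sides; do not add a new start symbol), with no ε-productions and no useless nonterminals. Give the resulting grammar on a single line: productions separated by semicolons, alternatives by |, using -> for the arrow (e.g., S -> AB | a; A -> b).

No ε-productions.
No unit productions to eliminate.
TERM: introduce C -> b, B -> d and substitute in every rule of length ≥2.
BIN: A -> SBA becomes A -> SD, D -> BA; S -> AHA becomes S -> AE, E -> HA.

S -> AE | CC; A -> b | BC | SD; B -> d; C -> b; D -> BA; E -> HA; H -> b | HH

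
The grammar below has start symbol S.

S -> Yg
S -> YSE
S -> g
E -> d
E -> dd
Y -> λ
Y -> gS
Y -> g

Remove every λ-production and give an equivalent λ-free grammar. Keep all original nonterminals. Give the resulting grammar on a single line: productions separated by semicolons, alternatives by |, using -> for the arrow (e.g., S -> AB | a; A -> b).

S -> g | SE | Yg | YSE; E -> d | dd; Y -> g | gS

Nullable set: {Y}.
S -> YSE: Y nullable, giving SE | YSE.
S -> Yg: Y nullable, giving Yg | g.
Drop Y -> λ.
Unchanged (no nullable symbols): S -> g; E -> d; E -> dd; Y -> g; Y -> gS.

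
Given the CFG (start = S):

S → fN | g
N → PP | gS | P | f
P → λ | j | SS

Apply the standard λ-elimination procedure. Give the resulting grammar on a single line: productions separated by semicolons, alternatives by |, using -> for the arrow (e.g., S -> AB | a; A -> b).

S -> f | g | fN; N -> P | f | PP | gS; P -> j | SS

Nullable set: {N, P}.
S -> fN: N nullable, giving f | fN.
N -> P: P nullable, giving P.
N -> PP: P, P nullable, giving P | PP.
Drop P -> λ.
Unchanged (no nullable symbols): S -> g; N -> f; N -> gS; P -> SS; P -> j.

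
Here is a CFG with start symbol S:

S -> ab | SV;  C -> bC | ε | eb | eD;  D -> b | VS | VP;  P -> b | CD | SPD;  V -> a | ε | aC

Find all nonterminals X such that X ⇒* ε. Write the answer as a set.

Directly nullable (have an ε-rule): {C, V}.
Not nullable: D, P, S — each has a terminal in every rule's right-hand side or depends on a non-nullable symbol.

{C, V}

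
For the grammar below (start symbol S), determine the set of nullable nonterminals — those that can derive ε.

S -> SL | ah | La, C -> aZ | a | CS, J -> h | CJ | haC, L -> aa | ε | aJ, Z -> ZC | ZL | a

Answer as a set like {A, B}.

{L}

Directly nullable (have an ε-rule): {L}.
Not nullable: C, J, S, Z — each has a terminal in every rule's right-hand side or depends on a non-nullable symbol.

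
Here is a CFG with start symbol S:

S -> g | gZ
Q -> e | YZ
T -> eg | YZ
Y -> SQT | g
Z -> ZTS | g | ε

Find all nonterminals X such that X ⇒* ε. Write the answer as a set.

Directly nullable (have an ε-rule): {Z}.
Not nullable: Q, S, T, Y — each has a terminal in every rule's right-hand side or depends on a non-nullable symbol.

{Z}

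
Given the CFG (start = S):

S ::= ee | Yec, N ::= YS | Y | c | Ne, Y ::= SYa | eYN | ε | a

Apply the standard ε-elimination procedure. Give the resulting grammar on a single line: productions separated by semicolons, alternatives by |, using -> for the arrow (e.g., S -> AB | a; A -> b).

S -> ec | ee | Yec; N -> S | Y | c | e | Ne | YS; Y -> a | e | Sa | eN | eY | SYa | eYN

Nullable set: {N, Y}.
S -> Yec: Y nullable, giving Yec | ec.
N -> Ne: N nullable, giving Ne | e.
N -> Y: Y nullable, giving Y.
N -> YS: Y nullable, giving S | YS.
Drop Y -> ε.
Y -> SYa: Y nullable, giving SYa | Sa.
Y -> eYN: Y, N nullable, giving e | eN | eY | eYN.
Unchanged (no nullable symbols): S -> ee; N -> c; Y -> a.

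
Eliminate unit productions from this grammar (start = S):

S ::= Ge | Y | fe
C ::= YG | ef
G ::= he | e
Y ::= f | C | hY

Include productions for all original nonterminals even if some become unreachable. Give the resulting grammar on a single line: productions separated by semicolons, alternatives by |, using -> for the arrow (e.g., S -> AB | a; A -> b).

Unit productions: S->Y, Y->C.
Unit pairs (A ⇒* B via units): (S,C), (S,Y), (Y,C).
S: inherits non-unit rules of {C, S, Y} → Ge | YG | ef | f | fe | hY.
C: inherits non-unit rules of {C} → YG | ef.
G: inherits non-unit rules of {G} → e | he.
Y: inherits non-unit rules of {C, Y} → YG | ef | f | hY.

S -> f | Ge | YG | ef | fe | hY; C -> YG | ef; G -> e | he; Y -> f | YG | ef | hY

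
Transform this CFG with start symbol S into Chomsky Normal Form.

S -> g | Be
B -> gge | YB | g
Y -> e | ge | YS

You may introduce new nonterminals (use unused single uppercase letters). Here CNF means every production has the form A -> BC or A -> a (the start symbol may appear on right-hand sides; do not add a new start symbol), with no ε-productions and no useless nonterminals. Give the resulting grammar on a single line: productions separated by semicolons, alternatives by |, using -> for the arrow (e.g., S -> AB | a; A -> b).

S -> g | BC; A -> g; B -> g | AD | YB; C -> e; D -> AC; Y -> e | AC | YS

No ε-productions.
No unit productions to eliminate.
TERM: introduce C -> e, A -> g and substitute in every rule of length ≥2.
BIN: B -> AAC becomes B -> AD, D -> AC.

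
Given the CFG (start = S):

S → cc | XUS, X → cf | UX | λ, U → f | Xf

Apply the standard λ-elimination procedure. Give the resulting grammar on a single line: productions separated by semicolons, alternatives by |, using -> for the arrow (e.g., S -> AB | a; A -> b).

S -> US | cc | XUS; U -> f | Xf; X -> U | UX | cf

Nullable set: {X}.
S -> XUS: X nullable, giving US | XUS.
U -> Xf: X nullable, giving Xf | f.
Drop X -> λ.
X -> UX: X nullable, giving U | UX.
Unchanged (no nullable symbols): S -> cc; U -> f; X -> cf.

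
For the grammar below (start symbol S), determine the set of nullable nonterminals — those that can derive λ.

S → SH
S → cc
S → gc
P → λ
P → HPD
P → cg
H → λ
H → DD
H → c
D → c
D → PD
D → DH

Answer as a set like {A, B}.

{H, P}

Directly nullable (have an ε-rule): {H, P}.
Not nullable: D, S — each has a terminal in every rule's right-hand side or depends on a non-nullable symbol.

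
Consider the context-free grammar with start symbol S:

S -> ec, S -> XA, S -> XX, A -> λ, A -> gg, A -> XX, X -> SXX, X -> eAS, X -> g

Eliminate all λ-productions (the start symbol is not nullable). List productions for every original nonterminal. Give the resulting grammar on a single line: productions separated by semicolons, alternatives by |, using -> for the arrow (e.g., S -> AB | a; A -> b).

S -> X | XA | XX | ec; A -> XX | gg; X -> g | eS | SXX | eAS

Nullable set: {A}.
S -> XA: A nullable, giving X | XA.
Drop A -> λ.
X -> eAS: A nullable, giving eAS | eS.
Unchanged (no nullable symbols): S -> XX; S -> ec; A -> XX; A -> gg; X -> SXX; X -> g.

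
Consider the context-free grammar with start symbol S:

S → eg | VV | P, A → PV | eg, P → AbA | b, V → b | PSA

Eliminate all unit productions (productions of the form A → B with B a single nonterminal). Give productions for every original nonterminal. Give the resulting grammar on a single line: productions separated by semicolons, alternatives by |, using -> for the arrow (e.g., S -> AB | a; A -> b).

Unit productions: S->P.
Unit pairs (A ⇒* B via units): (S,P).
S: inherits non-unit rules of {P, S} → AbA | VV | b | eg.
A: inherits non-unit rules of {A} → PV | eg.
P: inherits non-unit rules of {P} → AbA | b.
V: inherits non-unit rules of {V} → PSA | b.

S -> b | VV | eg | AbA; A -> PV | eg; P -> b | AbA; V -> b | PSA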